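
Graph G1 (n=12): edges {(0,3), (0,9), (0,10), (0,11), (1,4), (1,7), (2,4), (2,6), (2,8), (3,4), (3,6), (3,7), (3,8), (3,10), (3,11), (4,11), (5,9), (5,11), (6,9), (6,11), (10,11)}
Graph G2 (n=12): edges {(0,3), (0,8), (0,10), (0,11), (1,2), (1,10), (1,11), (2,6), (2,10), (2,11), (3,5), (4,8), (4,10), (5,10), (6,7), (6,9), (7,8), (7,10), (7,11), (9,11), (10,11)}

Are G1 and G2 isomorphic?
Yes, isomorphic

The graphs are isomorphic.
One valid mapping φ: V(G1) → V(G2): 0→2, 1→3, 2→8, 3→10, 4→0, 5→9, 6→7, 7→5, 8→4, 9→6, 10→1, 11→11

Verify φ preserves adjacency — for each edge of G1, its image is an edge of G2:
  (0,3) → (φ(0),φ(3)) = (2,10) ∈ E(G2) ✓
  (0,9) → (φ(0),φ(9)) = (2,6) ∈ E(G2) ✓
  (0,10) → (φ(0),φ(10)) = (1,2) ∈ E(G2) ✓
  (0,11) → (φ(0),φ(11)) = (2,11) ∈ E(G2) ✓
  (1,4) → (φ(1),φ(4)) = (0,3) ∈ E(G2) ✓
  (1,7) → (φ(1),φ(7)) = (3,5) ∈ E(G2) ✓
  (2,4) → (φ(2),φ(4)) = (0,8) ∈ E(G2) ✓
  (2,6) → (φ(2),φ(6)) = (7,8) ∈ E(G2) ✓
  (2,8) → (φ(2),φ(8)) = (4,8) ∈ E(G2) ✓
  (3,4) → (φ(3),φ(4)) = (0,10) ∈ E(G2) ✓
  (3,6) → (φ(3),φ(6)) = (7,10) ∈ E(G2) ✓
  (3,7) → (φ(3),φ(7)) = (5,10) ∈ E(G2) ✓
  (3,8) → (φ(3),φ(8)) = (4,10) ∈ E(G2) ✓
  (3,10) → (φ(3),φ(10)) = (1,10) ∈ E(G2) ✓
  (3,11) → (φ(3),φ(11)) = (10,11) ∈ E(G2) ✓
  (4,11) → (φ(4),φ(11)) = (0,11) ∈ E(G2) ✓
  (5,9) → (φ(5),φ(9)) = (6,9) ∈ E(G2) ✓
  (5,11) → (φ(5),φ(11)) = (9,11) ∈ E(G2) ✓
  (6,9) → (φ(6),φ(9)) = (6,7) ∈ E(G2) ✓
  (6,11) → (φ(6),φ(11)) = (7,11) ∈ E(G2) ✓
  (10,11) → (φ(10),φ(11)) = (1,11) ∈ E(G2) ✓
All 21 edges of G1 map to edges of G2, and |E(G1)| = |E(G2)| = 21, so φ is a bijection on edges as well as vertices. Hence G1 ≅ G2.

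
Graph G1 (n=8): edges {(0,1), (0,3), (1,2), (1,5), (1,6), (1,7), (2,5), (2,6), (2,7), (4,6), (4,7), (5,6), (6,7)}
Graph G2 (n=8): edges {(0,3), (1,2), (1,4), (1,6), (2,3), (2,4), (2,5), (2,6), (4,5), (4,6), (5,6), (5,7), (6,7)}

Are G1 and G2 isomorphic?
Yes, isomorphic

The graphs are isomorphic.
One valid mapping φ: V(G1) → V(G2): 0→3, 1→2, 2→4, 3→0, 4→7, 5→1, 6→6, 7→5

Verify φ preserves adjacency — for each edge of G1, its image is an edge of G2:
  (0,1) → (φ(0),φ(1)) = (2,3) ∈ E(G2) ✓
  (0,3) → (φ(0),φ(3)) = (0,3) ∈ E(G2) ✓
  (1,2) → (φ(1),φ(2)) = (2,4) ∈ E(G2) ✓
  (1,5) → (φ(1),φ(5)) = (1,2) ∈ E(G2) ✓
  (1,6) → (φ(1),φ(6)) = (2,6) ∈ E(G2) ✓
  (1,7) → (φ(1),φ(7)) = (2,5) ∈ E(G2) ✓
  (2,5) → (φ(2),φ(5)) = (1,4) ∈ E(G2) ✓
  (2,6) → (φ(2),φ(6)) = (4,6) ∈ E(G2) ✓
  (2,7) → (φ(2),φ(7)) = (4,5) ∈ E(G2) ✓
  (4,6) → (φ(4),φ(6)) = (6,7) ∈ E(G2) ✓
  (4,7) → (φ(4),φ(7)) = (5,7) ∈ E(G2) ✓
  (5,6) → (φ(5),φ(6)) = (1,6) ∈ E(G2) ✓
  (6,7) → (φ(6),φ(7)) = (5,6) ∈ E(G2) ✓
All 13 edges of G1 map to edges of G2, and |E(G1)| = |E(G2)| = 13, so φ is a bijection on edges as well as vertices. Hence G1 ≅ G2.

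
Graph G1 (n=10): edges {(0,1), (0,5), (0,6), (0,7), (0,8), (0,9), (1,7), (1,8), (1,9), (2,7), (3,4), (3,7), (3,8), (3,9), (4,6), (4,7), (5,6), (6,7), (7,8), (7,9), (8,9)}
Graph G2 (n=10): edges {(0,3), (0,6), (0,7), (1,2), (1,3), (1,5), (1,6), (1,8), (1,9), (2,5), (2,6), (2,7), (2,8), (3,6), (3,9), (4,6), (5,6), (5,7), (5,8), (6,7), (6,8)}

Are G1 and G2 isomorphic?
Yes, isomorphic

The graphs are isomorphic.
One valid mapping φ: V(G1) → V(G2): 0→1, 1→8, 2→4, 3→7, 4→0, 5→9, 6→3, 7→6, 8→5, 9→2

Verify φ preserves adjacency — for each edge of G1, its image is an edge of G2:
  (0,1) → (φ(0),φ(1)) = (1,8) ∈ E(G2) ✓
  (0,5) → (φ(0),φ(5)) = (1,9) ∈ E(G2) ✓
  (0,6) → (φ(0),φ(6)) = (1,3) ∈ E(G2) ✓
  (0,7) → (φ(0),φ(7)) = (1,6) ∈ E(G2) ✓
  (0,8) → (φ(0),φ(8)) = (1,5) ∈ E(G2) ✓
  (0,9) → (φ(0),φ(9)) = (1,2) ∈ E(G2) ✓
  (1,7) → (φ(1),φ(7)) = (6,8) ∈ E(G2) ✓
  (1,8) → (φ(1),φ(8)) = (5,8) ∈ E(G2) ✓
  (1,9) → (φ(1),φ(9)) = (2,8) ∈ E(G2) ✓
  (2,7) → (φ(2),φ(7)) = (4,6) ∈ E(G2) ✓
  (3,4) → (φ(3),φ(4)) = (0,7) ∈ E(G2) ✓
  (3,7) → (φ(3),φ(7)) = (6,7) ∈ E(G2) ✓
  (3,8) → (φ(3),φ(8)) = (5,7) ∈ E(G2) ✓
  (3,9) → (φ(3),φ(9)) = (2,7) ∈ E(G2) ✓
  (4,6) → (φ(4),φ(6)) = (0,3) ∈ E(G2) ✓
  (4,7) → (φ(4),φ(7)) = (0,6) ∈ E(G2) ✓
  (5,6) → (φ(5),φ(6)) = (3,9) ∈ E(G2) ✓
  (6,7) → (φ(6),φ(7)) = (3,6) ∈ E(G2) ✓
  (7,8) → (φ(7),φ(8)) = (5,6) ∈ E(G2) ✓
  (7,9) → (φ(7),φ(9)) = (2,6) ∈ E(G2) ✓
  (8,9) → (φ(8),φ(9)) = (2,5) ∈ E(G2) ✓
All 21 edges of G1 map to edges of G2, and |E(G1)| = |E(G2)| = 21, so φ is a bijection on edges as well as vertices. Hence G1 ≅ G2.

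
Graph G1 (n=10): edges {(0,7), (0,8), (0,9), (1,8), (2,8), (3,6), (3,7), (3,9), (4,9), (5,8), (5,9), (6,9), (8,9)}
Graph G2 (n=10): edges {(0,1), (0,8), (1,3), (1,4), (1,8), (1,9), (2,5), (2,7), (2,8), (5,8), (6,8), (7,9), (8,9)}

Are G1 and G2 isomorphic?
Yes, isomorphic

The graphs are isomorphic.
One valid mapping φ: V(G1) → V(G2): 0→9, 1→3, 2→4, 3→2, 4→6, 5→0, 6→5, 7→7, 8→1, 9→8

Verify φ preserves adjacency — for each edge of G1, its image is an edge of G2:
  (0,7) → (φ(0),φ(7)) = (7,9) ∈ E(G2) ✓
  (0,8) → (φ(0),φ(8)) = (1,9) ∈ E(G2) ✓
  (0,9) → (φ(0),φ(9)) = (8,9) ∈ E(G2) ✓
  (1,8) → (φ(1),φ(8)) = (1,3) ∈ E(G2) ✓
  (2,8) → (φ(2),φ(8)) = (1,4) ∈ E(G2) ✓
  (3,6) → (φ(3),φ(6)) = (2,5) ∈ E(G2) ✓
  (3,7) → (φ(3),φ(7)) = (2,7) ∈ E(G2) ✓
  (3,9) → (φ(3),φ(9)) = (2,8) ∈ E(G2) ✓
  (4,9) → (φ(4),φ(9)) = (6,8) ∈ E(G2) ✓
  (5,8) → (φ(5),φ(8)) = (0,1) ∈ E(G2) ✓
  (5,9) → (φ(5),φ(9)) = (0,8) ∈ E(G2) ✓
  (6,9) → (φ(6),φ(9)) = (5,8) ∈ E(G2) ✓
  (8,9) → (φ(8),φ(9)) = (1,8) ∈ E(G2) ✓
All 13 edges of G1 map to edges of G2, and |E(G1)| = |E(G2)| = 13, so φ is a bijection on edges as well as vertices. Hence G1 ≅ G2.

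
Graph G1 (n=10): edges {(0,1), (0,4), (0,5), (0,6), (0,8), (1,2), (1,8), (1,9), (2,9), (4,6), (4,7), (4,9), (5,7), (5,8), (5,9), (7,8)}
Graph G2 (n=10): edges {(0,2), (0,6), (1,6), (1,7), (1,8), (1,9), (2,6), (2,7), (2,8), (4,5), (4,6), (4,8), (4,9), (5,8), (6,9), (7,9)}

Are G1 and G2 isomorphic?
Yes, isomorphic

The graphs are isomorphic.
One valid mapping φ: V(G1) → V(G2): 0→6, 1→4, 2→5, 3→3, 4→2, 5→1, 6→0, 7→7, 8→9, 9→8

Verify φ preserves adjacency — for each edge of G1, its image is an edge of G2:
  (0,1) → (φ(0),φ(1)) = (4,6) ∈ E(G2) ✓
  (0,4) → (φ(0),φ(4)) = (2,6) ∈ E(G2) ✓
  (0,5) → (φ(0),φ(5)) = (1,6) ∈ E(G2) ✓
  (0,6) → (φ(0),φ(6)) = (0,6) ∈ E(G2) ✓
  (0,8) → (φ(0),φ(8)) = (6,9) ∈ E(G2) ✓
  (1,2) → (φ(1),φ(2)) = (4,5) ∈ E(G2) ✓
  (1,8) → (φ(1),φ(8)) = (4,9) ∈ E(G2) ✓
  (1,9) → (φ(1),φ(9)) = (4,8) ∈ E(G2) ✓
  (2,9) → (φ(2),φ(9)) = (5,8) ∈ E(G2) ✓
  (4,6) → (φ(4),φ(6)) = (0,2) ∈ E(G2) ✓
  (4,7) → (φ(4),φ(7)) = (2,7) ∈ E(G2) ✓
  (4,9) → (φ(4),φ(9)) = (2,8) ∈ E(G2) ✓
  (5,7) → (φ(5),φ(7)) = (1,7) ∈ E(G2) ✓
  (5,8) → (φ(5),φ(8)) = (1,9) ∈ E(G2) ✓
  (5,9) → (φ(5),φ(9)) = (1,8) ∈ E(G2) ✓
  (7,8) → (φ(7),φ(8)) = (7,9) ∈ E(G2) ✓
All 16 edges of G1 map to edges of G2, and |E(G1)| = |E(G2)| = 16, so φ is a bijection on edges as well as vertices. Hence G1 ≅ G2.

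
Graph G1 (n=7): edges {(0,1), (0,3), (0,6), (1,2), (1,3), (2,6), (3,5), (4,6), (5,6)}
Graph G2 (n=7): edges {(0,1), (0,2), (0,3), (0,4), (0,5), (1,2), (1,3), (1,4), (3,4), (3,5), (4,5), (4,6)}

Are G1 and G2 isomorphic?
No, not isomorphic

The graphs are NOT isomorphic.

Counting triangles (3-cliques): G1 has 1, G2 has 8.
Triangle count is an isomorphism invariant, so differing triangle counts rule out isomorphism.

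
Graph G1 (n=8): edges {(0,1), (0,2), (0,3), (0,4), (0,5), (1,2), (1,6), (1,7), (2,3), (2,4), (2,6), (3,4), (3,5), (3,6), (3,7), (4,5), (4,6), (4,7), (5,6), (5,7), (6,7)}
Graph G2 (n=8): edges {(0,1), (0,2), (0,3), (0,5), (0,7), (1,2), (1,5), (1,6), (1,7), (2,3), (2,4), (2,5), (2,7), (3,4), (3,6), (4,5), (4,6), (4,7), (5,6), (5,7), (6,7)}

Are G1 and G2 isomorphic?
Yes, isomorphic

The graphs are isomorphic.
One valid mapping φ: V(G1) → V(G2): 0→6, 1→3, 2→4, 3→7, 4→5, 5→1, 6→2, 7→0

Verify φ preserves adjacency — for each edge of G1, its image is an edge of G2:
  (0,1) → (φ(0),φ(1)) = (3,6) ∈ E(G2) ✓
  (0,2) → (φ(0),φ(2)) = (4,6) ∈ E(G2) ✓
  (0,3) → (φ(0),φ(3)) = (6,7) ∈ E(G2) ✓
  (0,4) → (φ(0),φ(4)) = (5,6) ∈ E(G2) ✓
  (0,5) → (φ(0),φ(5)) = (1,6) ∈ E(G2) ✓
  (1,2) → (φ(1),φ(2)) = (3,4) ∈ E(G2) ✓
  (1,6) → (φ(1),φ(6)) = (2,3) ∈ E(G2) ✓
  (1,7) → (φ(1),φ(7)) = (0,3) ∈ E(G2) ✓
  (2,3) → (φ(2),φ(3)) = (4,7) ∈ E(G2) ✓
  (2,4) → (φ(2),φ(4)) = (4,5) ∈ E(G2) ✓
  (2,6) → (φ(2),φ(6)) = (2,4) ∈ E(G2) ✓
  (3,4) → (φ(3),φ(4)) = (5,7) ∈ E(G2) ✓
  (3,5) → (φ(3),φ(5)) = (1,7) ∈ E(G2) ✓
  (3,6) → (φ(3),φ(6)) = (2,7) ∈ E(G2) ✓
  (3,7) → (φ(3),φ(7)) = (0,7) ∈ E(G2) ✓
  (4,5) → (φ(4),φ(5)) = (1,5) ∈ E(G2) ✓
  (4,6) → (φ(4),φ(6)) = (2,5) ∈ E(G2) ✓
  (4,7) → (φ(4),φ(7)) = (0,5) ∈ E(G2) ✓
  (5,6) → (φ(5),φ(6)) = (1,2) ∈ E(G2) ✓
  (5,7) → (φ(5),φ(7)) = (0,1) ∈ E(G2) ✓
  (6,7) → (φ(6),φ(7)) = (0,2) ∈ E(G2) ✓
All 21 edges of G1 map to edges of G2, and |E(G1)| = |E(G2)| = 21, so φ is a bijection on edges as well as vertices. Hence G1 ≅ G2.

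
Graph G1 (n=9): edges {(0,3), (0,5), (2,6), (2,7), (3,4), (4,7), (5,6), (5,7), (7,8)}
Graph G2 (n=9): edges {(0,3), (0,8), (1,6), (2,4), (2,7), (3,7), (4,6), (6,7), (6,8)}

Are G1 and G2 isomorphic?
Yes, isomorphic

The graphs are isomorphic.
One valid mapping φ: V(G1) → V(G2): 0→3, 1→5, 2→4, 3→0, 4→8, 5→7, 6→2, 7→6, 8→1

Verify φ preserves adjacency — for each edge of G1, its image is an edge of G2:
  (0,3) → (φ(0),φ(3)) = (0,3) ∈ E(G2) ✓
  (0,5) → (φ(0),φ(5)) = (3,7) ∈ E(G2) ✓
  (2,6) → (φ(2),φ(6)) = (2,4) ∈ E(G2) ✓
  (2,7) → (φ(2),φ(7)) = (4,6) ∈ E(G2) ✓
  (3,4) → (φ(3),φ(4)) = (0,8) ∈ E(G2) ✓
  (4,7) → (φ(4),φ(7)) = (6,8) ∈ E(G2) ✓
  (5,6) → (φ(5),φ(6)) = (2,7) ∈ E(G2) ✓
  (5,7) → (φ(5),φ(7)) = (6,7) ∈ E(G2) ✓
  (7,8) → (φ(7),φ(8)) = (1,6) ∈ E(G2) ✓
All 9 edges of G1 map to edges of G2, and |E(G1)| = |E(G2)| = 9, so φ is a bijection on edges as well as vertices. Hence G1 ≅ G2.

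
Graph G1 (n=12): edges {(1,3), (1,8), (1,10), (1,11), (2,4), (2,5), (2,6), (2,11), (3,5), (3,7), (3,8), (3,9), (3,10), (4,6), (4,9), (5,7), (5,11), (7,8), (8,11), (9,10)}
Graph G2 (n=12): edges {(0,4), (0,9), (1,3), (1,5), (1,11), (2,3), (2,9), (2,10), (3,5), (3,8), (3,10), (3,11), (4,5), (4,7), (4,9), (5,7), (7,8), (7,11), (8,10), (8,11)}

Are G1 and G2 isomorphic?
Yes, isomorphic

The graphs are isomorphic.
One valid mapping φ: V(G1) → V(G2): 0→6, 1→8, 2→4, 3→3, 4→9, 5→5, 6→0, 7→1, 8→11, 9→2, 10→10, 11→7

Verify φ preserves adjacency — for each edge of G1, its image is an edge of G2:
  (1,3) → (φ(1),φ(3)) = (3,8) ∈ E(G2) ✓
  (1,8) → (φ(1),φ(8)) = (8,11) ∈ E(G2) ✓
  (1,10) → (φ(1),φ(10)) = (8,10) ∈ E(G2) ✓
  (1,11) → (φ(1),φ(11)) = (7,8) ∈ E(G2) ✓
  (2,4) → (φ(2),φ(4)) = (4,9) ∈ E(G2) ✓
  (2,5) → (φ(2),φ(5)) = (4,5) ∈ E(G2) ✓
  (2,6) → (φ(2),φ(6)) = (0,4) ∈ E(G2) ✓
  (2,11) → (φ(2),φ(11)) = (4,7) ∈ E(G2) ✓
  (3,5) → (φ(3),φ(5)) = (3,5) ∈ E(G2) ✓
  (3,7) → (φ(3),φ(7)) = (1,3) ∈ E(G2) ✓
  (3,8) → (φ(3),φ(8)) = (3,11) ∈ E(G2) ✓
  (3,9) → (φ(3),φ(9)) = (2,3) ∈ E(G2) ✓
  (3,10) → (φ(3),φ(10)) = (3,10) ∈ E(G2) ✓
  (4,6) → (φ(4),φ(6)) = (0,9) ∈ E(G2) ✓
  (4,9) → (φ(4),φ(9)) = (2,9) ∈ E(G2) ✓
  (5,7) → (φ(5),φ(7)) = (1,5) ∈ E(G2) ✓
  (5,11) → (φ(5),φ(11)) = (5,7) ∈ E(G2) ✓
  (7,8) → (φ(7),φ(8)) = (1,11) ∈ E(G2) ✓
  (8,11) → (φ(8),φ(11)) = (7,11) ∈ E(G2) ✓
  (9,10) → (φ(9),φ(10)) = (2,10) ∈ E(G2) ✓
All 20 edges of G1 map to edges of G2, and |E(G1)| = |E(G2)| = 20, so φ is a bijection on edges as well as vertices. Hence G1 ≅ G2.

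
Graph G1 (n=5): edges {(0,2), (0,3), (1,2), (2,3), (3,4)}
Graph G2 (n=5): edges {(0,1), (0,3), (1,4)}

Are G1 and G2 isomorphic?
No, not isomorphic

The graphs are NOT isomorphic.

Counting triangles (3-cliques): G1 has 1, G2 has 0.
Triangle count is an isomorphism invariant, so differing triangle counts rule out isomorphism.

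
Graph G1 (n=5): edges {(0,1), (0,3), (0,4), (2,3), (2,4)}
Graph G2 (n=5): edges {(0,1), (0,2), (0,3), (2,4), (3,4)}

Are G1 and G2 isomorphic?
Yes, isomorphic

The graphs are isomorphic.
One valid mapping φ: V(G1) → V(G2): 0→0, 1→1, 2→4, 3→3, 4→2

Verify φ preserves adjacency — for each edge of G1, its image is an edge of G2:
  (0,1) → (φ(0),φ(1)) = (0,1) ∈ E(G2) ✓
  (0,3) → (φ(0),φ(3)) = (0,3) ∈ E(G2) ✓
  (0,4) → (φ(0),φ(4)) = (0,2) ∈ E(G2) ✓
  (2,3) → (φ(2),φ(3)) = (3,4) ∈ E(G2) ✓
  (2,4) → (φ(2),φ(4)) = (2,4) ∈ E(G2) ✓
All 5 edges of G1 map to edges of G2, and |E(G1)| = |E(G2)| = 5, so φ is a bijection on edges as well as vertices. Hence G1 ≅ G2.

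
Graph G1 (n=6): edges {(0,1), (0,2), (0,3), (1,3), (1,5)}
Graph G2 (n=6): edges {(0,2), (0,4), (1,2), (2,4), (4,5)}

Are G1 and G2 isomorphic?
Yes, isomorphic

The graphs are isomorphic.
One valid mapping φ: V(G1) → V(G2): 0→2, 1→4, 2→1, 3→0, 4→3, 5→5

Verify φ preserves adjacency — for each edge of G1, its image is an edge of G2:
  (0,1) → (φ(0),φ(1)) = (2,4) ∈ E(G2) ✓
  (0,2) → (φ(0),φ(2)) = (1,2) ∈ E(G2) ✓
  (0,3) → (φ(0),φ(3)) = (0,2) ∈ E(G2) ✓
  (1,3) → (φ(1),φ(3)) = (0,4) ∈ E(G2) ✓
  (1,5) → (φ(1),φ(5)) = (4,5) ∈ E(G2) ✓
All 5 edges of G1 map to edges of G2, and |E(G1)| = |E(G2)| = 5, so φ is a bijection on edges as well as vertices. Hence G1 ≅ G2.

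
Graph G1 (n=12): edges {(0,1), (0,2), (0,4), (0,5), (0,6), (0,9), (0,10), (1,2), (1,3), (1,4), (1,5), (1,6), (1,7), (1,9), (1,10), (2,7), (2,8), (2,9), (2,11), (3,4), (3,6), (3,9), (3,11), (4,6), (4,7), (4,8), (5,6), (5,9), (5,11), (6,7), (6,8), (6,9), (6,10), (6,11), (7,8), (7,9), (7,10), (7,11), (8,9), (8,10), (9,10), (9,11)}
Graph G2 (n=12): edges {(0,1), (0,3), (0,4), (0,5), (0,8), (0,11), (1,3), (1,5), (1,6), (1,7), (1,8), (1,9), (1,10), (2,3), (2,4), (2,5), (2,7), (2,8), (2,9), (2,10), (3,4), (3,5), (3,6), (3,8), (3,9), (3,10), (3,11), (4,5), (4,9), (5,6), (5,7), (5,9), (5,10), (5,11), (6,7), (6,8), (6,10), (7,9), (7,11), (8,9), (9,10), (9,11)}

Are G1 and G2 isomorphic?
Yes, isomorphic

The graphs are isomorphic.
One valid mapping φ: V(G1) → V(G2): 0→2, 1→9, 2→8, 3→11, 4→7, 5→4, 6→5, 7→1, 8→6, 9→3, 10→10, 11→0

Verify φ preserves adjacency — for each edge of G1, its image is an edge of G2:
  (0,1) → (φ(0),φ(1)) = (2,9) ∈ E(G2) ✓
  (0,2) → (φ(0),φ(2)) = (2,8) ∈ E(G2) ✓
  (0,4) → (φ(0),φ(4)) = (2,7) ∈ E(G2) ✓
  (0,5) → (φ(0),φ(5)) = (2,4) ∈ E(G2) ✓
  (0,6) → (φ(0),φ(6)) = (2,5) ∈ E(G2) ✓
  (0,9) → (φ(0),φ(9)) = (2,3) ∈ E(G2) ✓
  (0,10) → (φ(0),φ(10)) = (2,10) ∈ E(G2) ✓
  (1,2) → (φ(1),φ(2)) = (8,9) ∈ E(G2) ✓
  (1,3) → (φ(1),φ(3)) = (9,11) ∈ E(G2) ✓
  (1,4) → (φ(1),φ(4)) = (7,9) ∈ E(G2) ✓
  (1,5) → (φ(1),φ(5)) = (4,9) ∈ E(G2) ✓
  (1,6) → (φ(1),φ(6)) = (5,9) ∈ E(G2) ✓
  (1,7) → (φ(1),φ(7)) = (1,9) ∈ E(G2) ✓
  (1,9) → (φ(1),φ(9)) = (3,9) ∈ E(G2) ✓
  (1,10) → (φ(1),φ(10)) = (9,10) ∈ E(G2) ✓
  (2,7) → (φ(2),φ(7)) = (1,8) ∈ E(G2) ✓
  (2,8) → (φ(2),φ(8)) = (6,8) ∈ E(G2) ✓
  (2,9) → (φ(2),φ(9)) = (3,8) ∈ E(G2) ✓
  (2,11) → (φ(2),φ(11)) = (0,8) ∈ E(G2) ✓
  (3,4) → (φ(3),φ(4)) = (7,11) ∈ E(G2) ✓
  (3,6) → (φ(3),φ(6)) = (5,11) ∈ E(G2) ✓
  (3,9) → (φ(3),φ(9)) = (3,11) ∈ E(G2) ✓
  (3,11) → (φ(3),φ(11)) = (0,11) ∈ E(G2) ✓
  (4,6) → (φ(4),φ(6)) = (5,7) ∈ E(G2) ✓
  (4,7) → (φ(4),φ(7)) = (1,7) ∈ E(G2) ✓
  (4,8) → (φ(4),φ(8)) = (6,7) ∈ E(G2) ✓
  (5,6) → (φ(5),φ(6)) = (4,5) ∈ E(G2) ✓
  (5,9) → (φ(5),φ(9)) = (3,4) ∈ E(G2) ✓
  (5,11) → (φ(5),φ(11)) = (0,4) ∈ E(G2) ✓
  (6,7) → (φ(6),φ(7)) = (1,5) ∈ E(G2) ✓
  (6,8) → (φ(6),φ(8)) = (5,6) ∈ E(G2) ✓
  (6,9) → (φ(6),φ(9)) = (3,5) ∈ E(G2) ✓
  (6,10) → (φ(6),φ(10)) = (5,10) ∈ E(G2) ✓
  (6,11) → (φ(6),φ(11)) = (0,5) ∈ E(G2) ✓
  (7,8) → (φ(7),φ(8)) = (1,6) ∈ E(G2) ✓
  (7,9) → (φ(7),φ(9)) = (1,3) ∈ E(G2) ✓
  (7,10) → (φ(7),φ(10)) = (1,10) ∈ E(G2) ✓
  (7,11) → (φ(7),φ(11)) = (0,1) ∈ E(G2) ✓
  (8,9) → (φ(8),φ(9)) = (3,6) ∈ E(G2) ✓
  (8,10) → (φ(8),φ(10)) = (6,10) ∈ E(G2) ✓
  (9,10) → (φ(9),φ(10)) = (3,10) ∈ E(G2) ✓
  (9,11) → (φ(9),φ(11)) = (0,3) ∈ E(G2) ✓
All 42 edges of G1 map to edges of G2, and |E(G1)| = |E(G2)| = 42, so φ is a bijection on edges as well as vertices. Hence G1 ≅ G2.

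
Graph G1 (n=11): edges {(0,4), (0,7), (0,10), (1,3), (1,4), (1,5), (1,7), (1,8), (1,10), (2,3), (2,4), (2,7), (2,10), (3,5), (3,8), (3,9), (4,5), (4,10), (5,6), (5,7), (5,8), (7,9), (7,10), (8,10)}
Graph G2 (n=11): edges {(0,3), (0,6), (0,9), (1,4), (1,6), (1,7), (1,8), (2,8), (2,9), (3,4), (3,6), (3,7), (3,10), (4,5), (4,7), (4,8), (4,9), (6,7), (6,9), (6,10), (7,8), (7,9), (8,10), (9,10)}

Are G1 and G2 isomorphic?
Yes, isomorphic

The graphs are isomorphic.
One valid mapping φ: V(G1) → V(G2): 0→0, 1→7, 2→10, 3→8, 4→3, 5→4, 6→5, 7→9, 8→1, 9→2, 10→6

Verify φ preserves adjacency — for each edge of G1, its image is an edge of G2:
  (0,4) → (φ(0),φ(4)) = (0,3) ∈ E(G2) ✓
  (0,7) → (φ(0),φ(7)) = (0,9) ∈ E(G2) ✓
  (0,10) → (φ(0),φ(10)) = (0,6) ∈ E(G2) ✓
  (1,3) → (φ(1),φ(3)) = (7,8) ∈ E(G2) ✓
  (1,4) → (φ(1),φ(4)) = (3,7) ∈ E(G2) ✓
  (1,5) → (φ(1),φ(5)) = (4,7) ∈ E(G2) ✓
  (1,7) → (φ(1),φ(7)) = (7,9) ∈ E(G2) ✓
  (1,8) → (φ(1),φ(8)) = (1,7) ∈ E(G2) ✓
  (1,10) → (φ(1),φ(10)) = (6,7) ∈ E(G2) ✓
  (2,3) → (φ(2),φ(3)) = (8,10) ∈ E(G2) ✓
  (2,4) → (φ(2),φ(4)) = (3,10) ∈ E(G2) ✓
  (2,7) → (φ(2),φ(7)) = (9,10) ∈ E(G2) ✓
  (2,10) → (φ(2),φ(10)) = (6,10) ∈ E(G2) ✓
  (3,5) → (φ(3),φ(5)) = (4,8) ∈ E(G2) ✓
  (3,8) → (φ(3),φ(8)) = (1,8) ∈ E(G2) ✓
  (3,9) → (φ(3),φ(9)) = (2,8) ∈ E(G2) ✓
  (4,5) → (φ(4),φ(5)) = (3,4) ∈ E(G2) ✓
  (4,10) → (φ(4),φ(10)) = (3,6) ∈ E(G2) ✓
  (5,6) → (φ(5),φ(6)) = (4,5) ∈ E(G2) ✓
  (5,7) → (φ(5),φ(7)) = (4,9) ∈ E(G2) ✓
  (5,8) → (φ(5),φ(8)) = (1,4) ∈ E(G2) ✓
  (7,9) → (φ(7),φ(9)) = (2,9) ∈ E(G2) ✓
  (7,10) → (φ(7),φ(10)) = (6,9) ∈ E(G2) ✓
  (8,10) → (φ(8),φ(10)) = (1,6) ∈ E(G2) ✓
All 24 edges of G1 map to edges of G2, and |E(G1)| = |E(G2)| = 24, so φ is a bijection on edges as well as vertices. Hence G1 ≅ G2.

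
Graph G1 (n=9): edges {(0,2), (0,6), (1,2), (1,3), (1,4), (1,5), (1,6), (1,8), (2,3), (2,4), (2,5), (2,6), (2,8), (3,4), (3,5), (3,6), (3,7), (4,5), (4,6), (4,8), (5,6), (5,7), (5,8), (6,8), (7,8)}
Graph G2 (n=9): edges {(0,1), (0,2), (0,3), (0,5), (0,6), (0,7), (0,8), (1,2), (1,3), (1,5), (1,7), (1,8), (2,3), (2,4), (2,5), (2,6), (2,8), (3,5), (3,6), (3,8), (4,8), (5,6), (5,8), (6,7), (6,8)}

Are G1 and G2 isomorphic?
Yes, isomorphic

The graphs are isomorphic.
One valid mapping φ: V(G1) → V(G2): 0→4, 1→3, 2→8, 3→1, 4→5, 5→0, 6→2, 7→7, 8→6

Verify φ preserves adjacency — for each edge of G1, its image is an edge of G2:
  (0,2) → (φ(0),φ(2)) = (4,8) ∈ E(G2) ✓
  (0,6) → (φ(0),φ(6)) = (2,4) ∈ E(G2) ✓
  (1,2) → (φ(1),φ(2)) = (3,8) ∈ E(G2) ✓
  (1,3) → (φ(1),φ(3)) = (1,3) ∈ E(G2) ✓
  (1,4) → (φ(1),φ(4)) = (3,5) ∈ E(G2) ✓
  (1,5) → (φ(1),φ(5)) = (0,3) ∈ E(G2) ✓
  (1,6) → (φ(1),φ(6)) = (2,3) ∈ E(G2) ✓
  (1,8) → (φ(1),φ(8)) = (3,6) ∈ E(G2) ✓
  (2,3) → (φ(2),φ(3)) = (1,8) ∈ E(G2) ✓
  (2,4) → (φ(2),φ(4)) = (5,8) ∈ E(G2) ✓
  (2,5) → (φ(2),φ(5)) = (0,8) ∈ E(G2) ✓
  (2,6) → (φ(2),φ(6)) = (2,8) ∈ E(G2) ✓
  (2,8) → (φ(2),φ(8)) = (6,8) ∈ E(G2) ✓
  (3,4) → (φ(3),φ(4)) = (1,5) ∈ E(G2) ✓
  (3,5) → (φ(3),φ(5)) = (0,1) ∈ E(G2) ✓
  (3,6) → (φ(3),φ(6)) = (1,2) ∈ E(G2) ✓
  (3,7) → (φ(3),φ(7)) = (1,7) ∈ E(G2) ✓
  (4,5) → (φ(4),φ(5)) = (0,5) ∈ E(G2) ✓
  (4,6) → (φ(4),φ(6)) = (2,5) ∈ E(G2) ✓
  (4,8) → (φ(4),φ(8)) = (5,6) ∈ E(G2) ✓
  (5,6) → (φ(5),φ(6)) = (0,2) ∈ E(G2) ✓
  (5,7) → (φ(5),φ(7)) = (0,7) ∈ E(G2) ✓
  (5,8) → (φ(5),φ(8)) = (0,6) ∈ E(G2) ✓
  (6,8) → (φ(6),φ(8)) = (2,6) ∈ E(G2) ✓
  (7,8) → (φ(7),φ(8)) = (6,7) ∈ E(G2) ✓
All 25 edges of G1 map to edges of G2, and |E(G1)| = |E(G2)| = 25, so φ is a bijection on edges as well as vertices. Hence G1 ≅ G2.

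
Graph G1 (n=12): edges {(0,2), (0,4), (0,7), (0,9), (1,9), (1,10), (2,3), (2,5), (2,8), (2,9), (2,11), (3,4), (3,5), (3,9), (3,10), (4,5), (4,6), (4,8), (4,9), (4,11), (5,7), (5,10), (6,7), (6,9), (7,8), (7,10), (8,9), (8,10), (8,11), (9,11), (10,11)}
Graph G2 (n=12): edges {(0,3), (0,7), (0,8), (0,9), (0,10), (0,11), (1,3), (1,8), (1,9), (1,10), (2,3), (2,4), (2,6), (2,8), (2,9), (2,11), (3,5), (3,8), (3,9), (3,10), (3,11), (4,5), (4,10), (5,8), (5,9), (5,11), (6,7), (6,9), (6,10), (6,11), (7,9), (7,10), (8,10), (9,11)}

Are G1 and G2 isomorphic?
No, not isomorphic

The graphs are NOT isomorphic.

Counting triangles (3-cliques): G1 has 18, G2 has 27.
Triangle count is an isomorphism invariant, so differing triangle counts rule out isomorphism.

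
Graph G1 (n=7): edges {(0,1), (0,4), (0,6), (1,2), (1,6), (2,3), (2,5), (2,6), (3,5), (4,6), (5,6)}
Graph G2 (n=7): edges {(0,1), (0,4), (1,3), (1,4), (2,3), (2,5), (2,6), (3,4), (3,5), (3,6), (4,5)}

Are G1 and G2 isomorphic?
Yes, isomorphic

The graphs are isomorphic.
One valid mapping φ: V(G1) → V(G2): 0→2, 1→5, 2→4, 3→0, 4→6, 5→1, 6→3

Verify φ preserves adjacency — for each edge of G1, its image is an edge of G2:
  (0,1) → (φ(0),φ(1)) = (2,5) ∈ E(G2) ✓
  (0,4) → (φ(0),φ(4)) = (2,6) ∈ E(G2) ✓
  (0,6) → (φ(0),φ(6)) = (2,3) ∈ E(G2) ✓
  (1,2) → (φ(1),φ(2)) = (4,5) ∈ E(G2) ✓
  (1,6) → (φ(1),φ(6)) = (3,5) ∈ E(G2) ✓
  (2,3) → (φ(2),φ(3)) = (0,4) ∈ E(G2) ✓
  (2,5) → (φ(2),φ(5)) = (1,4) ∈ E(G2) ✓
  (2,6) → (φ(2),φ(6)) = (3,4) ∈ E(G2) ✓
  (3,5) → (φ(3),φ(5)) = (0,1) ∈ E(G2) ✓
  (4,6) → (φ(4),φ(6)) = (3,6) ∈ E(G2) ✓
  (5,6) → (φ(5),φ(6)) = (1,3) ∈ E(G2) ✓
All 11 edges of G1 map to edges of G2, and |E(G1)| = |E(G2)| = 11, so φ is a bijection on edges as well as vertices. Hence G1 ≅ G2.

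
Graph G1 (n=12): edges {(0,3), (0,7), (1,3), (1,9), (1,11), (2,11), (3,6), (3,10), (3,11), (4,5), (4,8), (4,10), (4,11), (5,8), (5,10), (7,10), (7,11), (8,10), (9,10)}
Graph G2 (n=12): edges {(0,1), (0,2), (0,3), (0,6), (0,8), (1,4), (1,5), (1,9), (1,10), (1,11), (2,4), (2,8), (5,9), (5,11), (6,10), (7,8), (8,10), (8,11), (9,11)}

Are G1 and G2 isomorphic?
Yes, isomorphic

The graphs are isomorphic.
One valid mapping φ: V(G1) → V(G2): 0→6, 1→2, 2→7, 3→0, 4→11, 5→5, 6→3, 7→10, 8→9, 9→4, 10→1, 11→8

Verify φ preserves adjacency — for each edge of G1, its image is an edge of G2:
  (0,3) → (φ(0),φ(3)) = (0,6) ∈ E(G2) ✓
  (0,7) → (φ(0),φ(7)) = (6,10) ∈ E(G2) ✓
  (1,3) → (φ(1),φ(3)) = (0,2) ∈ E(G2) ✓
  (1,9) → (φ(1),φ(9)) = (2,4) ∈ E(G2) ✓
  (1,11) → (φ(1),φ(11)) = (2,8) ∈ E(G2) ✓
  (2,11) → (φ(2),φ(11)) = (7,8) ∈ E(G2) ✓
  (3,6) → (φ(3),φ(6)) = (0,3) ∈ E(G2) ✓
  (3,10) → (φ(3),φ(10)) = (0,1) ∈ E(G2) ✓
  (3,11) → (φ(3),φ(11)) = (0,8) ∈ E(G2) ✓
  (4,5) → (φ(4),φ(5)) = (5,11) ∈ E(G2) ✓
  (4,8) → (φ(4),φ(8)) = (9,11) ∈ E(G2) ✓
  (4,10) → (φ(4),φ(10)) = (1,11) ∈ E(G2) ✓
  (4,11) → (φ(4),φ(11)) = (8,11) ∈ E(G2) ✓
  (5,8) → (φ(5),φ(8)) = (5,9) ∈ E(G2) ✓
  (5,10) → (φ(5),φ(10)) = (1,5) ∈ E(G2) ✓
  (7,10) → (φ(7),φ(10)) = (1,10) ∈ E(G2) ✓
  (7,11) → (φ(7),φ(11)) = (8,10) ∈ E(G2) ✓
  (8,10) → (φ(8),φ(10)) = (1,9) ∈ E(G2) ✓
  (9,10) → (φ(9),φ(10)) = (1,4) ∈ E(G2) ✓
All 19 edges of G1 map to edges of G2, and |E(G1)| = |E(G2)| = 19, so φ is a bijection on edges as well as vertices. Hence G1 ≅ G2.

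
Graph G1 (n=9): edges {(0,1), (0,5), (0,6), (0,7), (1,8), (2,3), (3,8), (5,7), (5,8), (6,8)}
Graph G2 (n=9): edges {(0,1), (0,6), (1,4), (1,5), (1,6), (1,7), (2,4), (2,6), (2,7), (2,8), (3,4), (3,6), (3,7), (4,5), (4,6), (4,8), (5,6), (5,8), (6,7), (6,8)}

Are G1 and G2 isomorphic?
No, not isomorphic

The graphs are NOT isomorphic.

Degrees in G1: deg(0)=4, deg(1)=2, deg(2)=1, deg(3)=2, deg(4)=0, deg(5)=3, deg(6)=2, deg(7)=2, deg(8)=4.
Sorted degree sequence of G1: [4, 4, 3, 2, 2, 2, 2, 1, 0].
Degrees in G2: deg(0)=2, deg(1)=5, deg(2)=4, deg(3)=3, deg(4)=6, deg(5)=4, deg(6)=8, deg(7)=4, deg(8)=4.
Sorted degree sequence of G2: [8, 6, 5, 4, 4, 4, 4, 3, 2].
The (sorted) degree sequence is an isomorphism invariant, so since G1 and G2 have different degree sequences they cannot be isomorphic.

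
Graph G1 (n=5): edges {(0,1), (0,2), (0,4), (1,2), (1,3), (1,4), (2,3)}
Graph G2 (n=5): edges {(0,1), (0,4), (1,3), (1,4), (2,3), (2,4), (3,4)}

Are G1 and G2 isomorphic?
Yes, isomorphic

The graphs are isomorphic.
One valid mapping φ: V(G1) → V(G2): 0→3, 1→4, 2→1, 3→0, 4→2

Verify φ preserves adjacency — for each edge of G1, its image is an edge of G2:
  (0,1) → (φ(0),φ(1)) = (3,4) ∈ E(G2) ✓
  (0,2) → (φ(0),φ(2)) = (1,3) ∈ E(G2) ✓
  (0,4) → (φ(0),φ(4)) = (2,3) ∈ E(G2) ✓
  (1,2) → (φ(1),φ(2)) = (1,4) ∈ E(G2) ✓
  (1,3) → (φ(1),φ(3)) = (0,4) ∈ E(G2) ✓
  (1,4) → (φ(1),φ(4)) = (2,4) ∈ E(G2) ✓
  (2,3) → (φ(2),φ(3)) = (0,1) ∈ E(G2) ✓
All 7 edges of G1 map to edges of G2, and |E(G1)| = |E(G2)| = 7, so φ is a bijection on edges as well as vertices. Hence G1 ≅ G2.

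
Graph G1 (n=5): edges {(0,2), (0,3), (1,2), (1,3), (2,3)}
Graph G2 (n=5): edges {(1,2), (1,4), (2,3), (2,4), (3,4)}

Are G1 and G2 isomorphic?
Yes, isomorphic

The graphs are isomorphic.
One valid mapping φ: V(G1) → V(G2): 0→3, 1→1, 2→2, 3→4, 4→0

Verify φ preserves adjacency — for each edge of G1, its image is an edge of G2:
  (0,2) → (φ(0),φ(2)) = (2,3) ∈ E(G2) ✓
  (0,3) → (φ(0),φ(3)) = (3,4) ∈ E(G2) ✓
  (1,2) → (φ(1),φ(2)) = (1,2) ∈ E(G2) ✓
  (1,3) → (φ(1),φ(3)) = (1,4) ∈ E(G2) ✓
  (2,3) → (φ(2),φ(3)) = (2,4) ∈ E(G2) ✓
All 5 edges of G1 map to edges of G2, and |E(G1)| = |E(G2)| = 5, so φ is a bijection on edges as well as vertices. Hence G1 ≅ G2.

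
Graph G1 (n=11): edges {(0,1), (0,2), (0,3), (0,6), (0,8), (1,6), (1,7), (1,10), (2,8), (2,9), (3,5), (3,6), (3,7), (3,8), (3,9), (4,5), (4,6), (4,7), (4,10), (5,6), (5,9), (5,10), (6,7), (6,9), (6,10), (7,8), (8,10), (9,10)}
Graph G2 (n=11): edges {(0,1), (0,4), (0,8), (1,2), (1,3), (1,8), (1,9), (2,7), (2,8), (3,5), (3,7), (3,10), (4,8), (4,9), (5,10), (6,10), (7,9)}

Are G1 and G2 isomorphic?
No, not isomorphic

The graphs are NOT isomorphic.

Counting triangles (3-cliques): G1 has 19, G2 has 4.
Triangle count is an isomorphism invariant, so differing triangle counts rule out isomorphism.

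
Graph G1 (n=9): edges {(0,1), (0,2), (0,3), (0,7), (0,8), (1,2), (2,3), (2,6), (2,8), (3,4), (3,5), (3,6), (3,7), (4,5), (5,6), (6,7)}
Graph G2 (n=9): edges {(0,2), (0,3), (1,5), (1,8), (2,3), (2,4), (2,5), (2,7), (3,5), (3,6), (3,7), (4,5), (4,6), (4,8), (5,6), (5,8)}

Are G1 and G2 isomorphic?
Yes, isomorphic

The graphs are isomorphic.
One valid mapping φ: V(G1) → V(G2): 0→3, 1→0, 2→2, 3→5, 4→1, 5→8, 6→4, 7→6, 8→7

Verify φ preserves adjacency — for each edge of G1, its image is an edge of G2:
  (0,1) → (φ(0),φ(1)) = (0,3) ∈ E(G2) ✓
  (0,2) → (φ(0),φ(2)) = (2,3) ∈ E(G2) ✓
  (0,3) → (φ(0),φ(3)) = (3,5) ∈ E(G2) ✓
  (0,7) → (φ(0),φ(7)) = (3,6) ∈ E(G2) ✓
  (0,8) → (φ(0),φ(8)) = (3,7) ∈ E(G2) ✓
  (1,2) → (φ(1),φ(2)) = (0,2) ∈ E(G2) ✓
  (2,3) → (φ(2),φ(3)) = (2,5) ∈ E(G2) ✓
  (2,6) → (φ(2),φ(6)) = (2,4) ∈ E(G2) ✓
  (2,8) → (φ(2),φ(8)) = (2,7) ∈ E(G2) ✓
  (3,4) → (φ(3),φ(4)) = (1,5) ∈ E(G2) ✓
  (3,5) → (φ(3),φ(5)) = (5,8) ∈ E(G2) ✓
  (3,6) → (φ(3),φ(6)) = (4,5) ∈ E(G2) ✓
  (3,7) → (φ(3),φ(7)) = (5,6) ∈ E(G2) ✓
  (4,5) → (φ(4),φ(5)) = (1,8) ∈ E(G2) ✓
  (5,6) → (φ(5),φ(6)) = (4,8) ∈ E(G2) ✓
  (6,7) → (φ(6),φ(7)) = (4,6) ∈ E(G2) ✓
All 16 edges of G1 map to edges of G2, and |E(G1)| = |E(G2)| = 16, so φ is a bijection on edges as well as vertices. Hence G1 ≅ G2.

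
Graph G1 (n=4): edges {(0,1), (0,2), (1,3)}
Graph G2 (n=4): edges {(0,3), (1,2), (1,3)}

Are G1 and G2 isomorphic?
Yes, isomorphic

The graphs are isomorphic.
One valid mapping φ: V(G1) → V(G2): 0→3, 1→1, 2→0, 3→2

Verify φ preserves adjacency — for each edge of G1, its image is an edge of G2:
  (0,1) → (φ(0),φ(1)) = (1,3) ∈ E(G2) ✓
  (0,2) → (φ(0),φ(2)) = (0,3) ∈ E(G2) ✓
  (1,3) → (φ(1),φ(3)) = (1,2) ∈ E(G2) ✓
All 3 edges of G1 map to edges of G2, and |E(G1)| = |E(G2)| = 3, so φ is a bijection on edges as well as vertices. Hence G1 ≅ G2.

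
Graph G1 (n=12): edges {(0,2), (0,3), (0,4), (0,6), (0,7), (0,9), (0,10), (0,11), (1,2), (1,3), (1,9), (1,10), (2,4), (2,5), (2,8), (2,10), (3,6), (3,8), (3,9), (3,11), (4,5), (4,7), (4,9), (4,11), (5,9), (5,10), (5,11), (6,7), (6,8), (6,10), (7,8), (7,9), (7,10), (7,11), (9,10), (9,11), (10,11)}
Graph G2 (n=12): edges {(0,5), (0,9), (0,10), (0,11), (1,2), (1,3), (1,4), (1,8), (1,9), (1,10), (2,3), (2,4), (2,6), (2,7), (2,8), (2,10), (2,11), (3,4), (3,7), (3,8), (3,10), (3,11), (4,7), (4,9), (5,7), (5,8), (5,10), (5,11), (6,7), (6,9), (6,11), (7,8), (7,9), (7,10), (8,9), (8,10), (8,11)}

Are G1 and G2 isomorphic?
Yes, isomorphic

The graphs are isomorphic.
One valid mapping φ: V(G1) → V(G2): 0→8, 1→6, 2→9, 3→11, 4→1, 5→4, 6→5, 7→10, 8→0, 9→2, 10→7, 11→3

Verify φ preserves adjacency — for each edge of G1, its image is an edge of G2:
  (0,2) → (φ(0),φ(2)) = (8,9) ∈ E(G2) ✓
  (0,3) → (φ(0),φ(3)) = (8,11) ∈ E(G2) ✓
  (0,4) → (φ(0),φ(4)) = (1,8) ∈ E(G2) ✓
  (0,6) → (φ(0),φ(6)) = (5,8) ∈ E(G2) ✓
  (0,7) → (φ(0),φ(7)) = (8,10) ∈ E(G2) ✓
  (0,9) → (φ(0),φ(9)) = (2,8) ∈ E(G2) ✓
  (0,10) → (φ(0),φ(10)) = (7,8) ∈ E(G2) ✓
  (0,11) → (φ(0),φ(11)) = (3,8) ∈ E(G2) ✓
  (1,2) → (φ(1),φ(2)) = (6,9) ∈ E(G2) ✓
  (1,3) → (φ(1),φ(3)) = (6,11) ∈ E(G2) ✓
  (1,9) → (φ(1),φ(9)) = (2,6) ∈ E(G2) ✓
  (1,10) → (φ(1),φ(10)) = (6,7) ∈ E(G2) ✓
  (2,4) → (φ(2),φ(4)) = (1,9) ∈ E(G2) ✓
  (2,5) → (φ(2),φ(5)) = (4,9) ∈ E(G2) ✓
  (2,8) → (φ(2),φ(8)) = (0,9) ∈ E(G2) ✓
  (2,10) → (φ(2),φ(10)) = (7,9) ∈ E(G2) ✓
  (3,6) → (φ(3),φ(6)) = (5,11) ∈ E(G2) ✓
  (3,8) → (φ(3),φ(8)) = (0,11) ∈ E(G2) ✓
  (3,9) → (φ(3),φ(9)) = (2,11) ∈ E(G2) ✓
  (3,11) → (φ(3),φ(11)) = (3,11) ∈ E(G2) ✓
  (4,5) → (φ(4),φ(5)) = (1,4) ∈ E(G2) ✓
  (4,7) → (φ(4),φ(7)) = (1,10) ∈ E(G2) ✓
  (4,9) → (φ(4),φ(9)) = (1,2) ∈ E(G2) ✓
  (4,11) → (φ(4),φ(11)) = (1,3) ∈ E(G2) ✓
  (5,9) → (φ(5),φ(9)) = (2,4) ∈ E(G2) ✓
  (5,10) → (φ(5),φ(10)) = (4,7) ∈ E(G2) ✓
  (5,11) → (φ(5),φ(11)) = (3,4) ∈ E(G2) ✓
  (6,7) → (φ(6),φ(7)) = (5,10) ∈ E(G2) ✓
  (6,8) → (φ(6),φ(8)) = (0,5) ∈ E(G2) ✓
  (6,10) → (φ(6),φ(10)) = (5,7) ∈ E(G2) ✓
  (7,8) → (φ(7),φ(8)) = (0,10) ∈ E(G2) ✓
  (7,9) → (φ(7),φ(9)) = (2,10) ∈ E(G2) ✓
  (7,10) → (φ(7),φ(10)) = (7,10) ∈ E(G2) ✓
  (7,11) → (φ(7),φ(11)) = (3,10) ∈ E(G2) ✓
  (9,10) → (φ(9),φ(10)) = (2,7) ∈ E(G2) ✓
  (9,11) → (φ(9),φ(11)) = (2,3) ∈ E(G2) ✓
  (10,11) → (φ(10),φ(11)) = (3,7) ∈ E(G2) ✓
All 37 edges of G1 map to edges of G2, and |E(G1)| = |E(G2)| = 37, so φ is a bijection on edges as well as vertices. Hence G1 ≅ G2.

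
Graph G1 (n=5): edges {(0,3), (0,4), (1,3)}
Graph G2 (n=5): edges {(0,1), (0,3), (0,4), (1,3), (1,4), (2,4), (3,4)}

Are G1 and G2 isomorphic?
No, not isomorphic

The graphs are NOT isomorphic.

Counting triangles (3-cliques): G1 has 0, G2 has 4.
Triangle count is an isomorphism invariant, so differing triangle counts rule out isomorphism.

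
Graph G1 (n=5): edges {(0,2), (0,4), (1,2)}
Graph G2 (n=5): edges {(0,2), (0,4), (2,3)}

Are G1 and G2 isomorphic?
Yes, isomorphic

The graphs are isomorphic.
One valid mapping φ: V(G1) → V(G2): 0→2, 1→4, 2→0, 3→1, 4→3

Verify φ preserves adjacency — for each edge of G1, its image is an edge of G2:
  (0,2) → (φ(0),φ(2)) = (0,2) ∈ E(G2) ✓
  (0,4) → (φ(0),φ(4)) = (2,3) ∈ E(G2) ✓
  (1,2) → (φ(1),φ(2)) = (0,4) ∈ E(G2) ✓
All 3 edges of G1 map to edges of G2, and |E(G1)| = |E(G2)| = 3, so φ is a bijection on edges as well as vertices. Hence G1 ≅ G2.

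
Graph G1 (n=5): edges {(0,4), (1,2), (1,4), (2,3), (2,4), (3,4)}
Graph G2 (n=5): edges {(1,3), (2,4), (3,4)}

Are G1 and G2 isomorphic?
No, not isomorphic

The graphs are NOT isomorphic.

Counting triangles (3-cliques): G1 has 2, G2 has 0.
Triangle count is an isomorphism invariant, so differing triangle counts rule out isomorphism.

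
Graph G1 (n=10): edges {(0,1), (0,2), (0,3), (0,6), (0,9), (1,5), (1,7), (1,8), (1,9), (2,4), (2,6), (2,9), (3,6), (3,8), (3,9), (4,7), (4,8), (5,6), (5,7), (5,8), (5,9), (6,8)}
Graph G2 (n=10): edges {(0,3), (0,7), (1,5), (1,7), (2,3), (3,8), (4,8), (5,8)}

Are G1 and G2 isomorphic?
No, not isomorphic

The graphs are NOT isomorphic.

Connected components of G1: 1 component(s) with vertex sets [[0, 1, 2, 3, 4, 5, 6, 7, 8, 9]], sizes [10].
Connected components of G2: 3 component(s) with vertex sets [[6], [9], [0, 1, 2, 3, 4, 5, 7, 8]], sizes [1, 1, 8].
The number of connected components (and the multiset of component sizes) is an isomorphism invariant — an isomorphism maps each component of G1 bijectively onto a component of G2. Since G1 has 1 component(s) and G2 has 3, they cannot be isomorphic.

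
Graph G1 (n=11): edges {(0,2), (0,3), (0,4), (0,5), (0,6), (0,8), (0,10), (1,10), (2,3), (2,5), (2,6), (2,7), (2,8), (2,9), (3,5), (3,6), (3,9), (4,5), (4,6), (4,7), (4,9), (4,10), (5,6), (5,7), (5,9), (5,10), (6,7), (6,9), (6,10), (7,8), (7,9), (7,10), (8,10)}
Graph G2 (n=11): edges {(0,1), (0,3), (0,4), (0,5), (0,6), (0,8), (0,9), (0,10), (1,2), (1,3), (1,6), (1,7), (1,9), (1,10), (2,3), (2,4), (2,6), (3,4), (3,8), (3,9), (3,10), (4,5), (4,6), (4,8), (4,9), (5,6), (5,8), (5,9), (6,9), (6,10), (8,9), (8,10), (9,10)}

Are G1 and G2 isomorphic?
Yes, isomorphic

The graphs are isomorphic.
One valid mapping φ: V(G1) → V(G2): 0→6, 1→7, 2→4, 3→5, 4→10, 5→0, 6→9, 7→3, 8→2, 9→8, 10→1

Verify φ preserves adjacency — for each edge of G1, its image is an edge of G2:
  (0,2) → (φ(0),φ(2)) = (4,6) ∈ E(G2) ✓
  (0,3) → (φ(0),φ(3)) = (5,6) ∈ E(G2) ✓
  (0,4) → (φ(0),φ(4)) = (6,10) ∈ E(G2) ✓
  (0,5) → (φ(0),φ(5)) = (0,6) ∈ E(G2) ✓
  (0,6) → (φ(0),φ(6)) = (6,9) ∈ E(G2) ✓
  (0,8) → (φ(0),φ(8)) = (2,6) ∈ E(G2) ✓
  (0,10) → (φ(0),φ(10)) = (1,6) ∈ E(G2) ✓
  (1,10) → (φ(1),φ(10)) = (1,7) ∈ E(G2) ✓
  (2,3) → (φ(2),φ(3)) = (4,5) ∈ E(G2) ✓
  (2,5) → (φ(2),φ(5)) = (0,4) ∈ E(G2) ✓
  (2,6) → (φ(2),φ(6)) = (4,9) ∈ E(G2) ✓
  (2,7) → (φ(2),φ(7)) = (3,4) ∈ E(G2) ✓
  (2,8) → (φ(2),φ(8)) = (2,4) ∈ E(G2) ✓
  (2,9) → (φ(2),φ(9)) = (4,8) ∈ E(G2) ✓
  (3,5) → (φ(3),φ(5)) = (0,5) ∈ E(G2) ✓
  (3,6) → (φ(3),φ(6)) = (5,9) ∈ E(G2) ✓
  (3,9) → (φ(3),φ(9)) = (5,8) ∈ E(G2) ✓
  (4,5) → (φ(4),φ(5)) = (0,10) ∈ E(G2) ✓
  (4,6) → (φ(4),φ(6)) = (9,10) ∈ E(G2) ✓
  (4,7) → (φ(4),φ(7)) = (3,10) ∈ E(G2) ✓
  (4,9) → (φ(4),φ(9)) = (8,10) ∈ E(G2) ✓
  (4,10) → (φ(4),φ(10)) = (1,10) ∈ E(G2) ✓
  (5,6) → (φ(5),φ(6)) = (0,9) ∈ E(G2) ✓
  (5,7) → (φ(5),φ(7)) = (0,3) ∈ E(G2) ✓
  (5,9) → (φ(5),φ(9)) = (0,8) ∈ E(G2) ✓
  (5,10) → (φ(5),φ(10)) = (0,1) ∈ E(G2) ✓
  (6,7) → (φ(6),φ(7)) = (3,9) ∈ E(G2) ✓
  (6,9) → (φ(6),φ(9)) = (8,9) ∈ E(G2) ✓
  (6,10) → (φ(6),φ(10)) = (1,9) ∈ E(G2) ✓
  (7,8) → (φ(7),φ(8)) = (2,3) ∈ E(G2) ✓
  (7,9) → (φ(7),φ(9)) = (3,8) ∈ E(G2) ✓
  (7,10) → (φ(7),φ(10)) = (1,3) ∈ E(G2) ✓
  (8,10) → (φ(8),φ(10)) = (1,2) ∈ E(G2) ✓
All 33 edges of G1 map to edges of G2, and |E(G1)| = |E(G2)| = 33, so φ is a bijection on edges as well as vertices. Hence G1 ≅ G2.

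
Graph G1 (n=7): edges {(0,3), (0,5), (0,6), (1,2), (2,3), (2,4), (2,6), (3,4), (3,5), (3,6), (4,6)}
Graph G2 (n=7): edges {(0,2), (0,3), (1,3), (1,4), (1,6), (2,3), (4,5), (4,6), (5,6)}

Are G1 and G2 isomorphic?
No, not isomorphic

The graphs are NOT isomorphic.

Degrees in G1: deg(0)=3, deg(1)=1, deg(2)=4, deg(3)=5, deg(4)=3, deg(5)=2, deg(6)=4.
Sorted degree sequence of G1: [5, 4, 4, 3, 3, 2, 1].
Degrees in G2: deg(0)=2, deg(1)=3, deg(2)=2, deg(3)=3, deg(4)=3, deg(5)=2, deg(6)=3.
Sorted degree sequence of G2: [3, 3, 3, 3, 2, 2, 2].
The (sorted) degree sequence is an isomorphism invariant, so since G1 and G2 have different degree sequences they cannot be isomorphic.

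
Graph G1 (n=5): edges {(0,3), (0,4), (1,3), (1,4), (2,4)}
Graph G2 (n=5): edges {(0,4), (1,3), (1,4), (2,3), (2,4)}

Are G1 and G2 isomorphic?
Yes, isomorphic

The graphs are isomorphic.
One valid mapping φ: V(G1) → V(G2): 0→1, 1→2, 2→0, 3→3, 4→4

Verify φ preserves adjacency — for each edge of G1, its image is an edge of G2:
  (0,3) → (φ(0),φ(3)) = (1,3) ∈ E(G2) ✓
  (0,4) → (φ(0),φ(4)) = (1,4) ∈ E(G2) ✓
  (1,3) → (φ(1),φ(3)) = (2,3) ∈ E(G2) ✓
  (1,4) → (φ(1),φ(4)) = (2,4) ∈ E(G2) ✓
  (2,4) → (φ(2),φ(4)) = (0,4) ∈ E(G2) ✓
All 5 edges of G1 map to edges of G2, and |E(G1)| = |E(G2)| = 5, so φ is a bijection on edges as well as vertices. Hence G1 ≅ G2.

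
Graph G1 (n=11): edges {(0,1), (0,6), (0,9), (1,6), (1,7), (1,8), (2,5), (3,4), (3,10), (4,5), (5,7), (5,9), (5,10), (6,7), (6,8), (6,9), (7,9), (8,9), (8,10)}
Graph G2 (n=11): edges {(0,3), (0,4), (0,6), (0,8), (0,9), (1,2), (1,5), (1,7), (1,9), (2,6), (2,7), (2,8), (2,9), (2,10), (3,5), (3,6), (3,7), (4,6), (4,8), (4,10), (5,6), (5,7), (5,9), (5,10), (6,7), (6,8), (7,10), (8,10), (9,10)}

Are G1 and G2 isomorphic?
No, not isomorphic

The graphs are NOT isomorphic.

Counting triangles (3-cliques): G1 has 7, G2 has 21.
Triangle count is an isomorphism invariant, so differing triangle counts rule out isomorphism.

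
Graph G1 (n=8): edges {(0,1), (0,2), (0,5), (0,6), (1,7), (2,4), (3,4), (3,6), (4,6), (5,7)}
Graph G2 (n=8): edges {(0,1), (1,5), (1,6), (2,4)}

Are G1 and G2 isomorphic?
No, not isomorphic

The graphs are NOT isomorphic.

Connected components of G1: 1 component(s) with vertex sets [[0, 1, 2, 3, 4, 5, 6, 7]], sizes [8].
Connected components of G2: 4 component(s) with vertex sets [[3], [7], [2, 4], [0, 1, 5, 6]], sizes [1, 1, 2, 4].
The number of connected components (and the multiset of component sizes) is an isomorphism invariant — an isomorphism maps each component of G1 bijectively onto a component of G2. Since G1 has 1 component(s) and G2 has 4, they cannot be isomorphic.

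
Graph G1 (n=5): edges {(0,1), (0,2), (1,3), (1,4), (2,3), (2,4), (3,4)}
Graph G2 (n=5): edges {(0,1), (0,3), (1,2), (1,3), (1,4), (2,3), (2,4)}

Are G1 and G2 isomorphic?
No, not isomorphic

The graphs are NOT isomorphic.

Counting triangles (3-cliques): G1 has 2, G2 has 3.
Triangle count is an isomorphism invariant, so differing triangle counts rule out isomorphism.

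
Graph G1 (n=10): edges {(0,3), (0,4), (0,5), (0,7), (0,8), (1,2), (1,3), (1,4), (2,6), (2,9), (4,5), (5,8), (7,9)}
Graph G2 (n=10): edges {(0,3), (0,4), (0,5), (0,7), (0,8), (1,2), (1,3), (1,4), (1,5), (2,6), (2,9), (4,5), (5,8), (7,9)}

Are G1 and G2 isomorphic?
No, not isomorphic

The graphs are NOT isomorphic.

Counting edges: G1 has 13 edge(s); G2 has 14 edge(s).
Edge count is an isomorphism invariant (a bijection on vertices induces a bijection on edges), so differing edge counts rule out isomorphism.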